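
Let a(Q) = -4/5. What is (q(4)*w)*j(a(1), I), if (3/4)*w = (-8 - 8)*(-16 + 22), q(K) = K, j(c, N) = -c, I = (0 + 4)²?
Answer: -2048/5 ≈ -409.60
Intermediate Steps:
a(Q) = -⅘ (a(Q) = -4*⅕ = -⅘)
I = 16 (I = 4² = 16)
w = -128 (w = 4*((-8 - 8)*(-16 + 22))/3 = 4*(-16*6)/3 = (4/3)*(-96) = -128)
(q(4)*w)*j(a(1), I) = (4*(-128))*(-1*(-⅘)) = -512*⅘ = -2048/5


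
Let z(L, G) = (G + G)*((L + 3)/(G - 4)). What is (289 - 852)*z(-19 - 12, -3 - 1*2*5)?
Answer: 409864/17 ≈ 24110.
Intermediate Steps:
z(L, G) = 2*G*(3 + L)/(-4 + G) (z(L, G) = (2*G)*((3 + L)/(-4 + G)) = 2*G*(3 + L)/(-4 + G))
(289 - 852)*z(-19 - 12, -3 - 1*2*5) = (289 - 852)*(2*(-3 - 1*2*5)*(3 + (-19 - 12))/(-4 + (-3 - 1*2*5))) = -1126*(-3 - 2*5)*(3 - 31)/(-4 + (-3 - 2*5)) = -1126*(-3 - 10)*(-28)/(-4 + (-3 - 10)) = -1126*(-13)*(-28)/(-4 - 13) = -1126*(-13)*(-28)/(-17) = -1126*(-13)*(-1)*(-28)/17 = -563*(-728/17) = 409864/17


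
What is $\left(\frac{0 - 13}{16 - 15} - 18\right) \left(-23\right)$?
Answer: $713$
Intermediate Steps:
$\left(\frac{0 - 13}{16 - 15} - 18\right) \left(-23\right) = \left(- \frac{13}{1} - 18\right) \left(-23\right) = \left(\left(-13\right) 1 - 18\right) \left(-23\right) = \left(-13 - 18\right) \left(-23\right) = \left(-31\right) \left(-23\right) = 713$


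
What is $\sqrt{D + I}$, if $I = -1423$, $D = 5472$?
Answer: $\sqrt{4049} \approx 63.632$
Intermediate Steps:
$\sqrt{D + I} = \sqrt{5472 - 1423} = \sqrt{4049}$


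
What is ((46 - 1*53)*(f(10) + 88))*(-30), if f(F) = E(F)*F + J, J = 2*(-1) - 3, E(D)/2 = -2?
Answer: 9030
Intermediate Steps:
E(D) = -4 (E(D) = 2*(-2) = -4)
J = -5 (J = -2 - 3 = -5)
f(F) = -5 - 4*F (f(F) = -4*F - 5 = -5 - 4*F)
((46 - 1*53)*(f(10) + 88))*(-30) = ((46 - 1*53)*((-5 - 4*10) + 88))*(-30) = ((46 - 53)*((-5 - 40) + 88))*(-30) = -7*(-45 + 88)*(-30) = -7*43*(-30) = -301*(-30) = 9030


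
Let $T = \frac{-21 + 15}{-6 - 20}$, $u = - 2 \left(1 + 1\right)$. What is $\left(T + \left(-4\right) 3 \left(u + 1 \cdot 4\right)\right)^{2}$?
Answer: $\frac{9}{169} \approx 0.053254$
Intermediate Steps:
$u = -4$ ($u = \left(-2\right) 2 = -4$)
$T = \frac{3}{13}$ ($T = - \frac{6}{-26} = \left(-6\right) \left(- \frac{1}{26}\right) = \frac{3}{13} \approx 0.23077$)
$\left(T + \left(-4\right) 3 \left(u + 1 \cdot 4\right)\right)^{2} = \left(\frac{3}{13} + \left(-4\right) 3 \left(-4 + 1 \cdot 4\right)\right)^{2} = \left(\frac{3}{13} - 12 \left(-4 + 4\right)\right)^{2} = \left(\frac{3}{13} - 0\right)^{2} = \left(\frac{3}{13} + 0\right)^{2} = \left(\frac{3}{13}\right)^{2} = \frac{9}{169}$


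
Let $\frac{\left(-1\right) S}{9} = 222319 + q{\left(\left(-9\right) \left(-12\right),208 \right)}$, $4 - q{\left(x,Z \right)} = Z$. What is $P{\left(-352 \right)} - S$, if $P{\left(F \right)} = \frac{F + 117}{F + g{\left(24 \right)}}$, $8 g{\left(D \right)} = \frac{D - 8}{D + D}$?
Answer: $\frac{16885854285}{8447} \approx 1.999 \cdot 10^{6}$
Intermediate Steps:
$q{\left(x,Z \right)} = 4 - Z$
$g{\left(D \right)} = \frac{-8 + D}{16 D}$ ($g{\left(D \right)} = \frac{\left(D - 8\right) \frac{1}{D + D}}{8} = \frac{\left(-8 + D\right) \frac{1}{2 D}}{8} = \frac{\frac{1}{2} \frac{1}{D} \left(-8 + D\right)}{8} = \frac{-8 + D}{16 D}$)
$P{\left(F \right)} = \frac{117 + F}{\frac{1}{24} + F}$ ($P{\left(F \right)} = \frac{F + 117}{F + \frac{-8 + 24}{16 \cdot 24}} = \frac{117 + F}{F + \frac{1}{16} \cdot \frac{1}{24} \cdot 16} = \frac{117 + F}{F + \frac{1}{24}} = \frac{117 + F}{\frac{1}{24} + F}$)
$S = -1999035$ ($S = - 9 \left(222319 + \left(4 - 208\right)\right) = - 9 \left(222319 - 204\right) = \left(-9\right) 222115 = -1999035$)
$P{\left(-352 \right)} - S = \frac{24 \left(117 - 352\right)}{1 + 24 \left(-352\right)} - -1999035 = 24 \frac{1}{1 - 8448} \left(-235\right) + 1999035 = 24 \frac{1}{-8447} \left(-235\right) + 1999035 = 24 \left(- \frac{1}{8447}\right) \left(-235\right) + 1999035 = \frac{5640}{8447} + 1999035 = \frac{16885854285}{8447}$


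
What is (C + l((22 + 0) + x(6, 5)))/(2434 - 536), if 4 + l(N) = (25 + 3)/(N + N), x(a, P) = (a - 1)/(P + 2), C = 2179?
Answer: 345923/301782 ≈ 1.1463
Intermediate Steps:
x(a, P) = (-1 + a)/(2 + P)
l(N) = -4 + 14/N (l(N) = -4 + (25 + 3)/(N + N) = -4 + 28/((2*N)) = -4 + 28*(1/(2*N)) = -4 + 14/N)
(C + l((22 + 0) + x(6, 5)))/(2434 - 536) = (2179 + (-4 + 14/((22 + 0) + (-1 + 6)/(2 + 5))))/(2434 - 536) = (2179 + (-4 + 14/(22 + 5/7)))/1898 = (2179 + (-4 + 14/(22 + (⅐)*5)))*(1/1898) = (2179 + (-4 + 14/(22 + 5/7)))*(1/1898) = (2179 + (-4 + 14/(159/7)))*(1/1898) = (2179 + (-4 + 14*(7/159)))*(1/1898) = (2179 + (-4 + 98/159))*(1/1898) = (2179 - 538/159)*(1/1898) = (345923/159)*(1/1898) = 345923/301782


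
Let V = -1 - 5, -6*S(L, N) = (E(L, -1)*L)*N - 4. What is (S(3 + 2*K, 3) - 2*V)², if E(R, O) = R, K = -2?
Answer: 5329/36 ≈ 148.03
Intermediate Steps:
S(L, N) = ⅔ - N*L²/6 (S(L, N) = -((L*L)*N - 4)/6 = -(L²*N - 4)/6 = -(N*L² - 4)/6 = -(-4 + N*L²)/6 = ⅔ - N*L²/6)
V = -6
(S(3 + 2*K, 3) - 2*V)² = ((⅔ - ⅙*3*(3 + 2*(-2))²) - 2*(-6))² = ((⅔ - ⅙*3*(3 - 4)²) + 12)² = ((⅔ - ⅙*3*(-1)²) + 12)² = ((⅔ - ⅙*3*1) + 12)² = ((⅔ - ½) + 12)² = (⅙ + 12)² = (73/6)² = 5329/36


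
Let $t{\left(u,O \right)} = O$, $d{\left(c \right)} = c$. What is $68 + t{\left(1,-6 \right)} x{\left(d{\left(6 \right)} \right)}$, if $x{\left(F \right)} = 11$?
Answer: $2$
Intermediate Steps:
$68 + t{\left(1,-6 \right)} x{\left(d{\left(6 \right)} \right)} = 68 - 66 = 2$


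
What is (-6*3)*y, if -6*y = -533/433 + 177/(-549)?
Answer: -123086/26413 ≈ -4.6601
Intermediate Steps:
y = 61543/237717 (y = -(-533/433 + 177/(-549))/6 = -(-533*1/433 + 177*(-1/549))/6 = -(-533/433 - 59/183)/6 = -⅙*(-123086/79239) = 61543/237717 ≈ 0.25889)
(-6*3)*y = -6*3*(61543/237717) = -18*61543/237717 = -123086/26413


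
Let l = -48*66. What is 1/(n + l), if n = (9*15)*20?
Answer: -1/468 ≈ -0.0021368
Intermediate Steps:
n = 2700 (n = 135*20 = 2700)
l = -3168
1/(n + l) = 1/(2700 - 3168) = 1/(-468) = -1/468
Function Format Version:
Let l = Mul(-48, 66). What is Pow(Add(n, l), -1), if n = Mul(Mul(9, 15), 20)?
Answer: Rational(-1, 468) ≈ -0.0021368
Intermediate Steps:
n = 2700 (n = Mul(135, 20) = 2700)
l = -3168
Pow(Add(n, l), -1) = Pow(Add(2700, -3168), -1) = Pow(-468, -1) = Rational(-1, 468)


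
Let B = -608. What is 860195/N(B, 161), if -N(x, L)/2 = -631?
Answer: 860195/1262 ≈ 681.61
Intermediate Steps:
N(x, L) = 1262 (N(x, L) = -2*(-631) = 1262)
860195/N(B, 161) = 860195/1262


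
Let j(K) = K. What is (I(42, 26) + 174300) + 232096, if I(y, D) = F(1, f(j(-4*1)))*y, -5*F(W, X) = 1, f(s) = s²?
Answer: 2031938/5 ≈ 4.0639e+5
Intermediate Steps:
F(W, X) = -⅕ (F(W, X) = -⅕*1 = -⅕)
I(y, D) = -y/5
(I(42, 26) + 174300) + 232096 = (-⅕*42 + 174300) + 232096 = (-42/5 + 174300) + 232096 = 871458/5 + 232096 = 2031938/5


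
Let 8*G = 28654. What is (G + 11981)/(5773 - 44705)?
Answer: -62251/155728 ≈ -0.39974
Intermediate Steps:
G = 14327/4 (G = (1/8)*28654 = 14327/4 ≈ 3581.8)
(G + 11981)/(5773 - 44705) = (14327/4 + 11981)/(5773 - 44705) = (62251/4)/(-38932) = (62251/4)*(-1/38932) = -62251/155728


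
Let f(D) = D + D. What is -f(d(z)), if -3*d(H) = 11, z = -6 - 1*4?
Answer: 22/3 ≈ 7.3333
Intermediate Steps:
z = -10 (z = -6 - 4 = -10)
d(H) = -11/3 (d(H) = -⅓*11 = -11/3)
f(D) = 2*D
-f(d(z)) = -2*(-11)/3 = -1*(-22/3) = 22/3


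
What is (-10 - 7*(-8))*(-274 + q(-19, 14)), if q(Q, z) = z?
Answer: -11960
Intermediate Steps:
(-10 - 7*(-8))*(-274 + q(-19, 14)) = (-10 - 7*(-8))*(-274 + 14) = (-10 + 56)*(-260) = 46*(-260) = -11960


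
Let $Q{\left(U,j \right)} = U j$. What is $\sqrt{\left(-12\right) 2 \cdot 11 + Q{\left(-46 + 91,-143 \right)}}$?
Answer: $i \sqrt{6699} \approx 81.847 i$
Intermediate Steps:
$\sqrt{\left(-12\right) 2 \cdot 11 + Q{\left(-46 + 91,-143 \right)}} = \sqrt{\left(-12\right) 2 \cdot 11 + \left(-46 + 91\right) \left(-143\right)} = \sqrt{\left(-24\right) 11 + 45 \left(-143\right)} = \sqrt{-264 - 6435} = \sqrt{-6699} = i \sqrt{6699}$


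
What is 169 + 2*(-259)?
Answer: -349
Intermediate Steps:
169 + 2*(-259) = 169 - 518 = -349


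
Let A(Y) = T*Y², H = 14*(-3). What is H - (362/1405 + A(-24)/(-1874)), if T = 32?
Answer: -42683084/1316485 ≈ -32.422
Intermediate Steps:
H = -42
A(Y) = 32*Y²
H - (362/1405 + A(-24)/(-1874)) = -42 - (362/1405 + (32*(-24)²)/(-1874)) = -42 - (362*(1/1405) + (32*576)*(-1/1874)) = -42 - (362/1405 + 18432*(-1/1874)) = -42 - (362/1405 - 9216/937) = -42 - 1*(-12609286/1316485) = -42 + 12609286/1316485 = -42683084/1316485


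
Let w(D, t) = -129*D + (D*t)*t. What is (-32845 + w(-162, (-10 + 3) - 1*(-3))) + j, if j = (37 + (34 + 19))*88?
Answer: -6619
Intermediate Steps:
w(D, t) = -129*D + D*t²
j = 7920 (j = (37 + 53)*88 = 90*88 = 7920)
(-32845 + w(-162, (-10 + 3) - 1*(-3))) + j = (-32845 - 162*(-129 + ((-10 + 3) - 1*(-3))²)) + 7920 = (-32845 - 162*(-129 + (-7 + 3)²)) + 7920 = (-32845 - 162*(-129 + (-4)²)) + 7920 = (-32845 - 162*(-129 + 16)) + 7920 = (-32845 - 162*(-113)) + 7920 = (-32845 + 18306) + 7920 = -14539 + 7920 = -6619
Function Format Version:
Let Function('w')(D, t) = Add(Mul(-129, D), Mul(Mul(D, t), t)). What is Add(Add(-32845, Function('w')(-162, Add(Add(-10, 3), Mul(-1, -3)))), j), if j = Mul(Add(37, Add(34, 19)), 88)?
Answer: -6619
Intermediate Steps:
Function('w')(D, t) = Add(Mul(-129, D), Mul(D, Pow(t, 2)))
j = 7920 (j = Mul(Add(37, 53), 88) = Mul(90, 88) = 7920)
Add(Add(-32845, Function('w')(-162, Add(Add(-10, 3), Mul(-1, -3)))), j) = Add(Add(-32845, Mul(-162, Add(-129, Pow(Add(Add(-10, 3), Mul(-1, -3)), 2)))), 7920) = Add(Add(-32845, Mul(-162, Add(-129, Pow(Add(-7, 3), 2)))), 7920) = Add(Add(-32845, Mul(-162, Add(-129, Pow(-4, 2)))), 7920) = Add(Add(-32845, Mul(-162, Add(-129, 16))), 7920) = Add(Add(-32845, Mul(-162, -113)), 7920) = Add(Add(-32845, 18306), 7920) = Add(-14539, 7920) = -6619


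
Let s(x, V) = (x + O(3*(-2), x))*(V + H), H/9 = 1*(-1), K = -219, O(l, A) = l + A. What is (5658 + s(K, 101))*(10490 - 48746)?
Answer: 1346228640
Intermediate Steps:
O(l, A) = A + l
H = -9 (H = 9*(1*(-1)) = 9*(-1) = -9)
s(x, V) = (-9 + V)*(-6 + 2*x) (s(x, V) = (x + (x + 3*(-2)))*(V - 9) = (x + (x - 6))*(-9 + V) = (x + (-6 + x))*(-9 + V) = (-6 + 2*x)*(-9 + V) = (-9 + V)*(-6 + 2*x))
(5658 + s(K, 101))*(10490 - 48746) = (5658 + (54 - 18*(-219) + 101*(-219) + 101*(-6 - 219)))*(10490 - 48746) = (5658 + (54 + 3942 - 22119 + 101*(-225)))*(-38256) = (5658 + (54 + 3942 - 22119 - 22725))*(-38256) = (5658 - 40848)*(-38256) = -35190*(-38256) = 1346228640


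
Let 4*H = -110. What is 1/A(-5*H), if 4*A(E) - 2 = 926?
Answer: 1/232 ≈ 0.0043103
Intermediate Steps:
H = -55/2 (H = (1/4)*(-110) = -55/2 ≈ -27.500)
A(E) = 232 (A(E) = 1/2 + (1/4)*926 = 1/2 + 463/2 = 232)
1/A(-5*H) = 1/232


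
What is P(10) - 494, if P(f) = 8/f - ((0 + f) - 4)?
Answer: -2496/5 ≈ -499.20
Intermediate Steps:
P(f) = 4 - f + 8/f (P(f) = 8/f - (f - 4) = 8/f - (-4 + f) = 8/f + (4 - f) = 4 - f + 8/f)
P(10) - 494 = (4 - 1*10 + 8/10) - 494 = (4 - 10 + 8*(⅒)) - 494 = (4 - 10 + ⅘) - 494 = -26/5 - 494 = -2496/5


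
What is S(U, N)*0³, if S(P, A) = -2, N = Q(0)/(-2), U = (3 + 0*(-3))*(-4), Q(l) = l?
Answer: 0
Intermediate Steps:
U = -12 (U = (3 + 0)*(-4) = 3*(-4) = -12)
N = 0 (N = 0/(-2) = 0*(-½) = 0)
S(U, N)*0³ = -2*0³ = -2*0 = 0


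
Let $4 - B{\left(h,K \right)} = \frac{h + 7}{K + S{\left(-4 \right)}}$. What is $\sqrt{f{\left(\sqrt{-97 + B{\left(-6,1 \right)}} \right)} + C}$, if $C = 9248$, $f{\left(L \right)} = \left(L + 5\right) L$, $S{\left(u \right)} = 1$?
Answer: $\frac{\sqrt{36618 + 10 i \sqrt{374}}}{2} \approx 95.679 + 0.25265 i$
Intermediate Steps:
$B{\left(h,K \right)} = 4 - \frac{7 + h}{1 + K}$ ($B{\left(h,K \right)} = 4 - \frac{h + 7}{K + 1} = 4 - \frac{7 + h}{1 + K}$)
$f{\left(L \right)} = L \left(5 + L\right)$ ($f{\left(L \right)} = \left(5 + L\right) L = L \left(5 + L\right)$)
$\sqrt{f{\left(\sqrt{-97 + B{\left(-6,1 \right)}} \right)} + C} = \sqrt{\sqrt{-97 + \frac{-3 - -6 + 4 \cdot 1}{1 + 1}} \left(5 + \sqrt{-97 + \frac{-3 - -6 + 4 \cdot 1}{1 + 1}}\right) + 9248} = \sqrt{\sqrt{-97 + \frac{-3 + 6 + 4}{2}} \left(5 + \sqrt{-97 + \frac{-3 + 6 + 4}{2}}\right) + 9248} = \sqrt{\sqrt{-97 + \frac{1}{2} \cdot 7} \left(5 + \sqrt{-97 + \frac{1}{2} \cdot 7}\right) + 9248} = \sqrt{\sqrt{-97 + \frac{7}{2}} \left(5 + \sqrt{-97 + \frac{7}{2}}\right) + 9248} = \sqrt{\sqrt{- \frac{187}{2}} \left(5 + \sqrt{- \frac{187}{2}}\right) + 9248} = \sqrt{\frac{i \sqrt{374}}{2} \left(5 + \frac{i \sqrt{374}}{2}\right) + 9248} = \sqrt{\frac{i \sqrt{374} \left(5 + \frac{i \sqrt{374}}{2}\right)}{2} + 9248} = \sqrt{9248 + \frac{i \sqrt{374} \left(5 + \frac{i \sqrt{374}}{2}\right)}{2}}$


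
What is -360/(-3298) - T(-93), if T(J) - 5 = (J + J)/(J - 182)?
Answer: -2524589/453475 ≈ -5.5672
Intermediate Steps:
T(J) = 5 + 2*J/(-182 + J) (T(J) = 5 + (J + J)/(J - 182) = 5 + (2*J)/(-182 + J) = 5 + 2*J/(-182 + J))
-360/(-3298) - T(-93) = -360/(-3298) - 7*(-130 - 93)/(-182 - 93) = -360*(-1/3298) - 7*(-223)/(-275) = 180/1649 - 7*(-1)*(-223)/275 = 180/1649 - 1*1561/275 = 180/1649 - 1561/275 = -2524589/453475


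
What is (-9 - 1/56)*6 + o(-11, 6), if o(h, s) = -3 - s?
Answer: -1767/28 ≈ -63.107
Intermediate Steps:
(-9 - 1/56)*6 + o(-11, 6) = (-9 - 1/56)*6 + (-3 - 1*6) = (-9 - 1*1/56)*6 + (-3 - 6) = (-9 - 1/56)*6 - 9 = -505/56*6 - 9 = -1515/28 - 9 = -1767/28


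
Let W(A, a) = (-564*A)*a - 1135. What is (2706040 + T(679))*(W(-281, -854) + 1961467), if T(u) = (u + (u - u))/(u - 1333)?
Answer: -39343006933697154/109 ≈ -3.6094e+14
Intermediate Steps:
W(A, a) = -1135 - 564*A*a (W(A, a) = -564*A*a - 1135 = -1135 - 564*A*a)
T(u) = u/(-1333 + u) (T(u) = (u + 0)/(-1333 + u) = u/(-1333 + u))
(2706040 + T(679))*(W(-281, -854) + 1961467) = (2706040 + 679/(-1333 + 679))*((-1135 - 564*(-281)*(-854)) + 1961467) = (2706040 + 679/(-654))*((-1135 - 135345336) + 1961467) = (2706040 + 679*(-1/654))*(-135346471 + 1961467) = (2706040 - 679/654)*(-133385004) = (1769749481/654)*(-133385004) = -39343006933697154/109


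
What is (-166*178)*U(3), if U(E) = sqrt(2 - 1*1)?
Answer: -29548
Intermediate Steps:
U(E) = 1 (U(E) = sqrt(2 - 1) = sqrt(1) = 1)
(-166*178)*U(3) = -166*178*1 = -29548*1 = -29548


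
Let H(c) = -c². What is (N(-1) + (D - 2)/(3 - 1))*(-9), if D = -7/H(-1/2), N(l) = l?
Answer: -108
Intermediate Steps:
D = 28 (D = -7/((-(-1/2)²)) = -7/((-(-1*½)²)) = -7/((-(-½)²)) = -7/((-1*¼)) = -7/(-¼) = -7*(-4) = 28)
(N(-1) + (D - 2)/(3 - 1))*(-9) = (-1 + (28 - 2)/(3 - 1))*(-9) = (-1 + 26/2)*(-9) = (-1 + 26*(½))*(-9) = (-1 + 13)*(-9) = 12*(-9) = -108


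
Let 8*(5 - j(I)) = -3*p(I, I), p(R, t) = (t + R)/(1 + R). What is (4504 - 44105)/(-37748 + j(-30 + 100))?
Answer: 5623342/5359401 ≈ 1.0492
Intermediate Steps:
p(R, t) = (R + t)/(1 + R)
j(I) = 5 + 3*I/(4*(1 + I)) (j(I) = 5 - (-3)*(I + I)/(1 + I)/8 = 5 - (-3)*(2*I)/(1 + I)/8 = 5 - (-3)*2*I/(1 + I)/8 = 5 - (-3)*I/(4*(1 + I)) = 5 + 3*I/(4*(1 + I)))
(4504 - 44105)/(-37748 + j(-30 + 100)) = (4504 - 44105)/(-37748 + (20 + 23*(-30 + 100))/(4*(1 + (-30 + 100)))) = -39601/(-37748 + (20 + 23*70)/(4*(1 + 70))) = -39601/(-37748 + (1/4)*(20 + 1610)/71) = -39601/(-37748 + (1/4)*(1/71)*1630) = -39601/(-37748 + 815/142) = -39601/(-5359401/142) = -39601*(-142/5359401) = 5623342/5359401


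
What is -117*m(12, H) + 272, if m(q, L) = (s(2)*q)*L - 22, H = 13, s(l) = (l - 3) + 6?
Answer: -88414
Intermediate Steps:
s(l) = 3 + l (s(l) = (-3 + l) + 6 = 3 + l)
m(q, L) = -22 + 5*L*q (m(q, L) = ((3 + 2)*q)*L - 22 = (5*q)*L - 22 = 5*L*q - 22 = -22 + 5*L*q)
-117*m(12, H) + 272 = -117*(-22 + 5*13*12) + 272 = -117*(-22 + 780) + 272 = -117*758 + 272 = -88686 + 272 = -88414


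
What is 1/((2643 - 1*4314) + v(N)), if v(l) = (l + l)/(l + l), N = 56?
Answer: -1/1670 ≈ -0.00059880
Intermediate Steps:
v(l) = 1 (v(l) = (2*l)/((2*l)) = (2*l)*(1/(2*l)) = 1)
1/((2643 - 1*4314) + v(N)) = 1/((2643 - 1*4314) + 1) = 1/((2643 - 4314) + 1) = 1/(-1671 + 1) = 1/(-1670) = -1/1670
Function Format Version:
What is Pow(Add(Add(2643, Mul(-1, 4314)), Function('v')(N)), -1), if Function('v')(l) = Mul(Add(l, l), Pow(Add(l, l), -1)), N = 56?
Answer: Rational(-1, 1670) ≈ -0.00059880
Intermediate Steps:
Function('v')(l) = 1 (Function('v')(l) = Mul(Mul(2, l), Pow(Mul(2, l), -1)) = Mul(Mul(2, l), Mul(Rational(1, 2), Pow(l, -1))) = 1)
Pow(Add(Add(2643, Mul(-1, 4314)), Function('v')(N)), -1) = Pow(Add(Add(2643, Mul(-1, 4314)), 1), -1) = Pow(Add(Add(2643, -4314), 1), -1) = Pow(Add(-1671, 1), -1) = Pow(-1670, -1) = Rational(-1, 1670)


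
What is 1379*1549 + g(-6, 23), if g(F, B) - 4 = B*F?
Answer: 2135937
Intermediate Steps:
g(F, B) = 4 + B*F
1379*1549 + g(-6, 23) = 1379*1549 + (4 + 23*(-6)) = 2136071 + (4 - 138) = 2136071 - 134 = 2135937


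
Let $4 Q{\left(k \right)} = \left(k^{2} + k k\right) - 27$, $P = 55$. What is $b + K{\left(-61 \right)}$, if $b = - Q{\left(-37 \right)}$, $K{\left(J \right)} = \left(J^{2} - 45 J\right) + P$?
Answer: $\frac{23373}{4} \approx 5843.3$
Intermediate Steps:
$K{\left(J \right)} = 55 + J^{2} - 45 J$ ($K{\left(J \right)} = \left(J^{2} - 45 J\right) + 55 = 55 + J^{2} - 45 J$)
$Q{\left(k \right)} = - \frac{27}{4} + \frac{k^{2}}{2}$ ($Q{\left(k \right)} = \frac{\left(k^{2} + k k\right) - 27}{4} = \frac{\left(k^{2} + k^{2}\right) - 27}{4} = \frac{2 k^{2} - 27}{4} = \frac{-27 + 2 k^{2}}{4} = - \frac{27}{4} + \frac{k^{2}}{2}$)
$b = - \frac{2711}{4}$ ($b = - (- \frac{27}{4} + \frac{\left(-37\right)^{2}}{2}) = - (- \frac{27}{4} + \frac{1}{2} \cdot 1369) = - (- \frac{27}{4} + \frac{1369}{2}) = \left(-1\right) \frac{2711}{4} = - \frac{2711}{4} \approx -677.75$)
$b + K{\left(-61 \right)} = - \frac{2711}{4} + \left(55 + \left(-61\right)^{2} - -2745\right) = - \frac{2711}{4} + \left(55 + 3721 + 2745\right) = - \frac{2711}{4} + 6521 = \frac{23373}{4}$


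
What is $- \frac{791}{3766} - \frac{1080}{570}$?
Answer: $- \frac{21515}{10222} \approx -2.1048$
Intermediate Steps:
$- \frac{791}{3766} - \frac{1080}{570} = \left(-791\right) \frac{1}{3766} - \frac{36}{19} = - \frac{113}{538} - \frac{36}{19} = - \frac{21515}{10222}$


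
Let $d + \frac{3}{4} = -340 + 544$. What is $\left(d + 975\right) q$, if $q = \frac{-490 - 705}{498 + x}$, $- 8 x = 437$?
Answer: $- \frac{11264070}{3547} \approx -3175.7$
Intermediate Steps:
$x = - \frac{437}{8}$ ($x = \left(- \frac{1}{8}\right) 437 = - \frac{437}{8} \approx -54.625$)
$d = \frac{813}{4}$ ($d = - \frac{3}{4} + \left(-340 + 544\right) = - \frac{3}{4} + 204 = \frac{813}{4} \approx 203.25$)
$q = - \frac{9560}{3547}$ ($q = \frac{-490 - 705}{498 - \frac{437}{8}} = - \frac{1195}{\frac{3547}{8}} = \left(-1195\right) \frac{8}{3547} = - \frac{9560}{3547} \approx -2.6952$)
$\left(d + 975\right) q = \left(\frac{813}{4} + 975\right) \left(- \frac{9560}{3547}\right) = \frac{4713}{4} \left(- \frac{9560}{3547}\right) = - \frac{11264070}{3547}$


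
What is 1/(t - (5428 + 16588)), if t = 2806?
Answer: -1/19210 ≈ -5.2056e-5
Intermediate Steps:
1/(t - (5428 + 16588)) = 1/(2806 - (5428 + 16588)) = 1/(2806 - 1*22016) = 1/(2806 - 22016) = 1/(-19210) = -1/19210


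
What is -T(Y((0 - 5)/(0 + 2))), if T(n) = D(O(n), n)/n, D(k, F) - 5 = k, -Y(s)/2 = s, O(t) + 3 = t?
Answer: -7/5 ≈ -1.4000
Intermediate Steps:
O(t) = -3 + t
Y(s) = -2*s
D(k, F) = 5 + k
T(n) = (2 + n)/n (T(n) = (5 + (-3 + n))/n = (2 + n)/n)
-T(Y((0 - 5)/(0 + 2))) = -(2 - 2*(0 - 5)/(0 + 2))/((-2*(0 - 5)/(0 + 2))) = -(2 - (-10)/2)/((-(-10)/2)) = -(2 - 2*(-5/2))/((-2*(-5/2))) = -(2 + 5)/5 = -7/5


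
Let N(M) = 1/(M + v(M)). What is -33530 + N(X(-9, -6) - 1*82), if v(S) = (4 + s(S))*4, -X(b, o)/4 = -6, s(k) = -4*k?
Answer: -29707579/886 ≈ -33530.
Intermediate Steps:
X(b, o) = 24 (X(b, o) = -4*(-6) = 24)
v(S) = 16 - 16*S (v(S) = (4 - 4*S)*4 = 16 - 16*S)
N(M) = 1/(16 - 15*M) (N(M) = 1/(M + (16 - 16*M)) = 1/(16 - 15*M))
-33530 + N(X(-9, -6) - 1*82) = -33530 + 1/(16 - 15*(24 - 1*82)) = -33530 + 1/(16 - 15*(24 - 82)) = -33530 + 1/(16 - 15*(-58)) = -33530 + 1/(16 + 870) = -33530 + 1/886 = -29707579/886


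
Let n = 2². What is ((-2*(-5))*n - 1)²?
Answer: 1521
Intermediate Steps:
n = 4
((-2*(-5))*n - 1)² = (-2*(-5)*4 - 1)² = (10*4 - 1)² = (40 - 1)² = 39² = 1521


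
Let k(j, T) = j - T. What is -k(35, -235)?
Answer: -270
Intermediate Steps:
-k(35, -235) = -(35 - 1*(-235)) = -(35 + 235) = -1*270 = -270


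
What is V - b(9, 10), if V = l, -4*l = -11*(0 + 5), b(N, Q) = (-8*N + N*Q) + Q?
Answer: -57/4 ≈ -14.250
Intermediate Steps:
b(N, Q) = Q - 8*N + N*Q
l = 55/4 (l = -(-11)*(0 + 5)/4 = -(-11)*5/4 = -¼*(-55) = 55/4 ≈ 13.750)
V = 55/4 ≈ 13.750
V - b(9, 10) = 55/4 - (10 - 8*9 + 9*10) = 55/4 - (10 - 72 + 90) = 55/4 - 1*28 = 55/4 - 28 = -57/4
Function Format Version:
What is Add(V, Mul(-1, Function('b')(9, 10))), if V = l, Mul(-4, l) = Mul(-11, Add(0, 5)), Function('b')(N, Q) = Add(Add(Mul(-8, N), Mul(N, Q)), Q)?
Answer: Rational(-57, 4) ≈ -14.250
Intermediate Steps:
Function('b')(N, Q) = Add(Q, Mul(-8, N), Mul(N, Q))
l = Rational(55, 4) (l = Mul(Rational(-1, 4), Mul(-11, Add(0, 5))) = Mul(Rational(-1, 4), Mul(-11, 5)) = Mul(Rational(-1, 4), -55) = Rational(55, 4) ≈ 13.750)
V = Rational(55, 4) ≈ 13.750
Add(V, Mul(-1, Function('b')(9, 10))) = Add(Rational(55, 4), Mul(-1, Add(10, Mul(-8, 9), Mul(9, 10)))) = Add(Rational(55, 4), Mul(-1, Add(10, -72, 90))) = Add(Rational(55, 4), Mul(-1, 28)) = Add(Rational(55, 4), -28) = Rational(-57, 4)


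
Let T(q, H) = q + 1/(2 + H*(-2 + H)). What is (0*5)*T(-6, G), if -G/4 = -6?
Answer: 0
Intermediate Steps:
G = 24 (G = -4*(-6) = 24)
(0*5)*T(-6, G) = (0*5)*((1 + 2*(-6) - 6*24² - 2*24*(-6))/(2 + 24² - 2*24)) = 0*((1 - 12 - 6*576 + 288)/(2 + 576 - 48)) = 0*((1 - 12 - 3456 + 288)/530) = 0*((1/530)*(-3179)) = 0*(-3179/530) = 0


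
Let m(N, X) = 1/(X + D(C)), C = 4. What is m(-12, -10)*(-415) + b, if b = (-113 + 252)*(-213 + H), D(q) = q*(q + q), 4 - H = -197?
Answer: -37111/22 ≈ -1686.9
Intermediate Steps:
H = 201 (H = 4 - 1*(-197) = 4 + 197 = 201)
D(q) = 2*q² (D(q) = q*(2*q) = 2*q²)
b = -1668 (b = (-113 + 252)*(-213 + 201) = 139*(-12) = -1668)
m(N, X) = 1/(32 + X) (m(N, X) = 1/(X + 2*4²) = 1/(X + 2*16) = 1/(X + 32) = 1/(32 + X))
m(-12, -10)*(-415) + b = -415/(32 - 10) - 1668 = -415/22 - 1668 = -37111/22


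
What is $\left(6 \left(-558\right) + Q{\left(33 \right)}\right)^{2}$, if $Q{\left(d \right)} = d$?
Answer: $10989225$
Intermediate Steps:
$\left(6 \left(-558\right) + Q{\left(33 \right)}\right)^{2} = \left(6 \left(-558\right) + 33\right)^{2} = \left(-3348 + 33\right)^{2} = \left(-3315\right)^{2} = 10989225$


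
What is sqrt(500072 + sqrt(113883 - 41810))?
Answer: sqrt(500072 + sqrt(72073)) ≈ 707.35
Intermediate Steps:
sqrt(500072 + sqrt(113883 - 41810)) = sqrt(500072 + sqrt(72073))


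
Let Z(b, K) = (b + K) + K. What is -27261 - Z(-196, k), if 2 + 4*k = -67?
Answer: -54061/2 ≈ -27031.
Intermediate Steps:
k = -69/4 (k = -1/2 + (1/4)*(-67) = -1/2 - 67/4 = -69/4 ≈ -17.250)
Z(b, K) = b + 2*K (Z(b, K) = (K + b) + K = b + 2*K)
-27261 - Z(-196, k) = -27261 - (-196 + 2*(-69/4)) = -27261 - (-196 - 69/2) = -27261 - 1*(-461/2) = -27261 + 461/2 = -54061/2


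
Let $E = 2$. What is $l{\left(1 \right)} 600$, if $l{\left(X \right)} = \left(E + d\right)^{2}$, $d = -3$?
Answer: $600$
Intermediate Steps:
$l{\left(X \right)} = 1$ ($l{\left(X \right)} = \left(2 - 3\right)^{2} = \left(-1\right)^{2} = 1$)
$l{\left(1 \right)} 600 = 1 \cdot 600 = 600$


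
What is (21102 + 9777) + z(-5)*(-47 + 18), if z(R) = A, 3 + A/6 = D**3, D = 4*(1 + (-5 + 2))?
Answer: 120489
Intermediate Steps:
D = -8 (D = 4*(1 - 3) = 4*(-2) = -8)
A = -3090 (A = -18 + 6*(-8)**3 = -18 + 6*(-512) = -18 - 3072 = -3090)
z(R) = -3090
(21102 + 9777) + z(-5)*(-47 + 18) = (21102 + 9777) - 3090*(-47 + 18) = 30879 - 3090*(-29) = 30879 + 89610 = 120489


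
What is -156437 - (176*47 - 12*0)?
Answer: -164709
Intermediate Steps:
-156437 - (176*47 - 12*0) = -156437 - (8272 + 0) = -156437 - 1*8272 = -156437 - 8272 = -164709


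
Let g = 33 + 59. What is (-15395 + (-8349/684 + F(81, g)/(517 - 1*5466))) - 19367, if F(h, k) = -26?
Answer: -39238234603/1128372 ≈ -34774.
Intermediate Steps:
g = 92
(-15395 + (-8349/684 + F(81, g)/(517 - 1*5466))) - 19367 = (-15395 + (-8349/684 - 26/(517 - 1*5466))) - 19367 = (-15395 + (-8349*1/684 - 26/(517 - 5466))) - 19367 = (-15395 + (-2783/228 - 26/(-4949))) - 19367 = (-15395 + (-2783/228 - 26*(-1/4949))) - 19367 = (-15395 + (-2783/228 + 26/4949)) - 19367 = (-15395 - 13767139/1128372) - 19367 = -17385054079/1128372 - 19367 = -39238234603/1128372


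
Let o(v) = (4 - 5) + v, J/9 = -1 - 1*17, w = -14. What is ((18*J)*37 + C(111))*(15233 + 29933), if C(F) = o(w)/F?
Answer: -180303078494/37 ≈ -4.8731e+9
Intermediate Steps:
J = -162 (J = 9*(-1 - 1*17) = 9*(-1 - 17) = 9*(-18) = -162)
o(v) = -1 + v
C(F) = -15/F (C(F) = (-1 - 14)/F = -15/F)
((18*J)*37 + C(111))*(15233 + 29933) = ((18*(-162))*37 - 15/111)*(15233 + 29933) = (-2916*37 - 15*1/111)*45166 = (-107892 - 5/37)*45166 = -3992009/37*45166 = -180303078494/37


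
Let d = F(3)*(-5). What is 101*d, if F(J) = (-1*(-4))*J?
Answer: -6060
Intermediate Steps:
F(J) = 4*J
d = -60 (d = (4*3)*(-5) = 12*(-5) = -60)
101*d = 101*(-60) = -6060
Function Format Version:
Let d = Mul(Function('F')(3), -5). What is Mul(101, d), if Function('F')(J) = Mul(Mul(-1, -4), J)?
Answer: -6060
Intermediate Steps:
Function('F')(J) = Mul(4, J)
d = -60 (d = Mul(Mul(4, 3), -5) = Mul(12, -5) = -60)
Mul(101, d) = Mul(101, -60) = -6060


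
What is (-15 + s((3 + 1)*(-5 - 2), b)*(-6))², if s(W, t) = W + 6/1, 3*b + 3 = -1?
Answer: 13689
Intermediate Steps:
b = -4/3 (b = -1 + (⅓)*(-1) = -1 - ⅓ = -4/3 ≈ -1.3333)
s(W, t) = 6 + W (s(W, t) = W + 6*1 = W + 6 = 6 + W)
(-15 + s((3 + 1)*(-5 - 2), b)*(-6))² = (-15 + (6 + (3 + 1)*(-5 - 2))*(-6))² = (-15 + (6 + 4*(-7))*(-6))² = (-15 + (6 - 28)*(-6))² = (-15 - 22*(-6))² = (-15 + 132)² = 117² = 13689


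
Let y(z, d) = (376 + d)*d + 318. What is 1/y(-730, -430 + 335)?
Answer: -1/26377 ≈ -3.7912e-5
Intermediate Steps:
y(z, d) = 318 + d*(376 + d) (y(z, d) = d*(376 + d) + 318 = 318 + d*(376 + d))
1/y(-730, -430 + 335) = 1/(318 + (-430 + 335)² + 376*(-430 + 335)) = 1/(318 + (-95)² + 376*(-95)) = 1/(318 + 9025 - 35720) = 1/(-26377) = -1/26377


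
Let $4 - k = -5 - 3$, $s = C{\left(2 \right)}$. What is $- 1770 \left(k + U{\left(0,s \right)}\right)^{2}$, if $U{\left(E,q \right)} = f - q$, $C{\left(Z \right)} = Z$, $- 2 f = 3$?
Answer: $- \frac{255765}{2} \approx -1.2788 \cdot 10^{5}$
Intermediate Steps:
$f = - \frac{3}{2}$ ($f = \left(- \frac{1}{2}\right) 3 = - \frac{3}{2} \approx -1.5$)
$s = 2$
$k = 12$ ($k = 4 - \left(-5 - 3\right) = 4 - -8 = 4 + 8 = 12$)
$U{\left(E,q \right)} = - \frac{3}{2} - q$
$- 1770 \left(k + U{\left(0,s \right)}\right)^{2} = - 1770 \left(12 - \frac{7}{2}\right)^{2} = - 1770 \left(\frac{17}{2}\right)^{2} = \left(-1770\right) \frac{289}{4} = - \frac{255765}{2}$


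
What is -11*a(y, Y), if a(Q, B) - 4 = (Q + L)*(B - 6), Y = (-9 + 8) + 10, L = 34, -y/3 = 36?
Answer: 2398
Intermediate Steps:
y = -108 (y = -3*36 = -108)
Y = 9 (Y = -1 + 10 = 9)
a(Q, B) = 4 + (-6 + B)*(34 + Q) (a(Q, B) = 4 + (Q + 34)*(B - 6) = 4 + (34 + Q)*(-6 + B) = 4 + (-6 + B)*(34 + Q))
-11*a(y, Y) = -11*(-200 - 6*(-108) + 34*9 + 9*(-108)) = -11*(-200 + 648 + 306 - 972) = -11*(-218) = 2398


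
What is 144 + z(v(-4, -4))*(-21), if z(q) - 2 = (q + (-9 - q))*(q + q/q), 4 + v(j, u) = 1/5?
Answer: -2136/5 ≈ -427.20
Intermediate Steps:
v(j, u) = -19/5 (v(j, u) = -4 + 1/5 = -4 + ⅕ = -19/5)
z(q) = -7 - 9*q (z(q) = 2 + (q + (-9 - q))*(q + q/q) = 2 - 9*(q + 1) = 2 - 9*(1 + q) = 2 + (-9 - 9*q) = -7 - 9*q)
144 + z(v(-4, -4))*(-21) = 144 + (-7 - 9*(-19/5))*(-21) = 144 + (-7 + 171/5)*(-21) = 144 + (136/5)*(-21) = 144 - 2856/5 = -2136/5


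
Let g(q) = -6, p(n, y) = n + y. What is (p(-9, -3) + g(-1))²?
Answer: 324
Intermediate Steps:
(p(-9, -3) + g(-1))² = ((-9 - 3) - 6)² = (-12 - 6)² = (-18)² = 324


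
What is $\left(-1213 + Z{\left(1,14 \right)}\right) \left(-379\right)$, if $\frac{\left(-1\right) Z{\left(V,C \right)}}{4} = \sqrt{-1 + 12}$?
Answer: $459727 + 1516 \sqrt{11} \approx 4.6476 \cdot 10^{5}$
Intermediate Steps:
$Z{\left(V,C \right)} = - 4 \sqrt{11}$ ($Z{\left(V,C \right)} = - 4 \sqrt{-1 + 12} = - 4 \sqrt{11}$)
$\left(-1213 + Z{\left(1,14 \right)}\right) \left(-379\right) = \left(-1213 - 4 \sqrt{11}\right) \left(-379\right) = 459727 + 1516 \sqrt{11}$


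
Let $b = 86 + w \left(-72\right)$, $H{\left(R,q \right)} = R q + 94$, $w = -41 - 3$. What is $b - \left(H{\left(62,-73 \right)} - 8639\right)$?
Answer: $16325$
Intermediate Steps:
$w = -44$
$H{\left(R,q \right)} = 94 + R q$
$b = 3254$ ($b = 86 - -3168 = 86 + 3168 = 3254$)
$b - \left(H{\left(62,-73 \right)} - 8639\right) = 3254 - \left(\left(94 + 62 \left(-73\right)\right) - 8639\right) = 3254 - \left(\left(94 - 4526\right) - 8639\right) = 3254 - \left(-4432 - 8639\right) = 3254 - -13071 = 3254 + 13071 = 16325$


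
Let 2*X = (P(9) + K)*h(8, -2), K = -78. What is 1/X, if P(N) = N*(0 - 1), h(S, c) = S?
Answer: -1/348 ≈ -0.0028736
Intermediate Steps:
P(N) = -N (P(N) = N*(-1) = -N)
X = -348 (X = ((-1*9 - 78)*8)/2 = ((-9 - 78)*8)/2 = (-87*8)/2 = (1/2)*(-696) = -348)
1/X = 1/(-348) = -1/348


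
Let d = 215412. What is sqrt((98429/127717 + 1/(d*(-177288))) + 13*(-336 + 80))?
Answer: I*sqrt(549687836486645405696368792368442)/406458955044696 ≈ 57.682*I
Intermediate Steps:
sqrt((98429/127717 + 1/(d*(-177288))) + 13*(-336 + 80)) = sqrt((98429/127717 + 1/(215412*(-177288))) + 13*(-336 + 80)) = sqrt((98429*(1/127717) + (1/215412)*(-1/177288)) + 13*(-256)) = sqrt((98429/127717 - 1/38189962656) - 3328) = sqrt(3758999834139707/4877507460536352 - 3328) = sqrt(-16228585828830839749/4877507460536352) = I*sqrt(549687836486645405696368792368442)/406458955044696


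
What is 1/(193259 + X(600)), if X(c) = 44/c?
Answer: 150/28988861 ≈ 5.1744e-6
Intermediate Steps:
1/(193259 + X(600)) = 1/(193259 + 44/600) = 1/(193259 + 44*(1/600)) = 1/(193259 + 11/150) = 1/(28988861/150) = 150/28988861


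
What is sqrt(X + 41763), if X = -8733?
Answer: 3*sqrt(3670) ≈ 181.74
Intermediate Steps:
sqrt(X + 41763) = sqrt(-8733 + 41763) = sqrt(33030) = 3*sqrt(3670)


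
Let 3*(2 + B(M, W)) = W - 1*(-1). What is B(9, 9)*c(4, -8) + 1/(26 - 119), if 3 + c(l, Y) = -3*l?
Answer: -1861/93 ≈ -20.011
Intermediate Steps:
B(M, W) = -5/3 + W/3 (B(M, W) = -2 + (W - 1*(-1))/3 = -2 + (W + 1)/3 = -2 + (1 + W)/3 = -2 + (1/3 + W/3) = -5/3 + W/3)
c(l, Y) = -3 - 3*l
B(9, 9)*c(4, -8) + 1/(26 - 119) = (-5/3 + (1/3)*9)*(-3 - 3*4) + 1/(26 - 119) = (-5/3 + 3)*(-3 - 12) + 1/(-93) = (4/3)*(-15) - 1/93 = -20 - 1/93 = -1861/93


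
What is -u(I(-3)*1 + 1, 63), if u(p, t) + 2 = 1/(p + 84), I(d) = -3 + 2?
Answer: 167/84 ≈ 1.9881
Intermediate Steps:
I(d) = -1
u(p, t) = -2 + 1/(84 + p) (u(p, t) = -2 + 1/(p + 84) = -2 + 1/(84 + p))
-u(I(-3)*1 + 1, 63) = -(-167 - 2*(-1*1 + 1))/(84 + (-1*1 + 1)) = -(-167 - 2*(-1 + 1))/(84 + (-1 + 1)) = -(-167 - 2*0)/(84 + 0) = -(-167 + 0)/84 = -(-167)/84 = -1*(-167/84) = 167/84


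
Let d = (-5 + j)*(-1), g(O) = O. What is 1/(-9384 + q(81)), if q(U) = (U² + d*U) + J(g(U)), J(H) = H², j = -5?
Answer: 1/4548 ≈ 0.00021988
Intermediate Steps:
d = 10 (d = (-5 - 5)*(-1) = -10*(-1) = 10)
q(U) = 2*U² + 10*U (q(U) = (U² + 10*U) + U² = 2*U² + 10*U)
1/(-9384 + q(81)) = 1/(-9384 + 2*81*(5 + 81)) = 1/(-9384 + 2*81*86) = 1/(-9384 + 13932) = 1/4548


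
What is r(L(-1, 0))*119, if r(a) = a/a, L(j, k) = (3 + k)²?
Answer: 119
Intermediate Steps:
r(a) = 1
r(L(-1, 0))*119 = 1*119 = 119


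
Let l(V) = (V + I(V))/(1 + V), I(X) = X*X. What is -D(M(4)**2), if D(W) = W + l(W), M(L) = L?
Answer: -32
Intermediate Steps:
I(X) = X**2
l(V) = (V + V**2)/(1 + V)
D(W) = 2*W (D(W) = W + W = 2*W)
-D(M(4)**2) = -2*4**2 = -2*16 = -1*32 = -32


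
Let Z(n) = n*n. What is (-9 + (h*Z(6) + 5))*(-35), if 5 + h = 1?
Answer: 5180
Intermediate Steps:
Z(n) = n²
h = -4 (h = -5 + 1 = -4)
(-9 + (h*Z(6) + 5))*(-35) = (-9 + (-4*6² + 5))*(-35) = (-9 + (-4*36 + 5))*(-35) = (-9 + (-144 + 5))*(-35) = (-9 - 139)*(-35) = -148*(-35) = 5180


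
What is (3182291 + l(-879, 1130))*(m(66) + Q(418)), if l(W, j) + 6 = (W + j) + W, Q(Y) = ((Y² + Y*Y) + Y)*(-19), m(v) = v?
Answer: -21149708561916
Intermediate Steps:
Q(Y) = -38*Y² - 19*Y (Q(Y) = ((Y² + Y²) + Y)*(-19) = (2*Y² + Y)*(-19) = (Y + 2*Y²)*(-19) = -38*Y² - 19*Y)
l(W, j) = -6 + j + 2*W (l(W, j) = -6 + ((W + j) + W) = -6 + (j + 2*W) = -6 + j + 2*W)
(3182291 + l(-879, 1130))*(m(66) + Q(418)) = (3182291 + (-6 + 1130 + 2*(-879)))*(66 - 19*418*(1 + 2*418)) = (3182291 + (-6 + 1130 - 1758))*(66 - 19*418*(1 + 836)) = (3182291 - 634)*(66 - 19*418*837) = 3181657*(66 - 6647454) = 3181657*(-6647388) = -21149708561916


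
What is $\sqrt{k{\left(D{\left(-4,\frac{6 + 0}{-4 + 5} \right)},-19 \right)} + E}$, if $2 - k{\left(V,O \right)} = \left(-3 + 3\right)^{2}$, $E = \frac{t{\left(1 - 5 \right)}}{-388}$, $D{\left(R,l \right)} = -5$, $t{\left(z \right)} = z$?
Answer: $\frac{\sqrt{18915}}{97} \approx 1.4179$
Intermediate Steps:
$E = \frac{1}{97}$ ($E = \frac{1 - 5}{-388} = \left(-4\right) \left(- \frac{1}{388}\right) = \frac{1}{97} \approx 0.010309$)
$k{\left(V,O \right)} = 2$ ($k{\left(V,O \right)} = 2 - \left(-3 + 3\right)^{2} = 2 - 0^{2} = 2 - 0 = 2 + 0 = 2$)
$\sqrt{k{\left(D{\left(-4,\frac{6 + 0}{-4 + 5} \right)},-19 \right)} + E} = \sqrt{2 + \frac{1}{97}} = \sqrt{\frac{195}{97}} = \frac{\sqrt{18915}}{97}$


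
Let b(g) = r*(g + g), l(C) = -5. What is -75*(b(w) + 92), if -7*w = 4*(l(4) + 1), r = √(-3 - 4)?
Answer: -6900 - 2400*I*√7/7 ≈ -6900.0 - 907.11*I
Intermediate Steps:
r = I*√7 (r = √(-7) = I*√7 ≈ 2.6458*I)
w = 16/7 (w = -4*(-5 + 1)/7 = -4*(-4)/7 = -⅐*(-16) = 16/7 ≈ 2.2857)
b(g) = 2*I*g*√7 (b(g) = (I*√7)*(g + g) = (I*√7)*(2*g) = 2*I*g*√7)
-75*(b(w) + 92) = -75*(2*I*(16/7)*√7 + 92) = -75*(32*I*√7/7 + 92) = -75*(92 + 32*I*√7/7) = -6900 - 2400*I*√7/7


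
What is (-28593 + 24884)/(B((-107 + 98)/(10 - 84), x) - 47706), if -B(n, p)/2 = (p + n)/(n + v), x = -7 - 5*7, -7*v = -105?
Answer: 1383457/17792272 ≈ 0.077756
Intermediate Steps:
v = 15 (v = -1/7*(-105) = 15)
x = -42 (x = -7 - 35 = -42)
B(n, p) = -2*(n + p)/(15 + n) (B(n, p) = -2*(p + n)/(n + 15) = -2*(n + p)/(15 + n))
(-28593 + 24884)/(B((-107 + 98)/(10 - 84), x) - 47706) = (-28593 + 24884)/(2*(-(-107 + 98)/(10 - 84) - 1*(-42))/(15 + (-107 + 98)/(10 - 84)) - 47706) = -3709/(2*(-(-9)/(-74) + 42)/(15 - 9/(-74)) - 47706) = -3709/(2*(-(-9)*(-1)/74 + 42)/(15 - 9*(-1/74)) - 47706) = -3709/(2*(-1*9/74 + 42)/(15 + 9/74) - 47706) = -3709/(2*(-9/74 + 42)/(1119/74) - 47706) = -3709/(2*(74/1119)*(3099/74) - 47706) = -3709/(2066/373 - 47706) = -3709/(-17792272/373) = -3709*(-373/17792272) = 1383457/17792272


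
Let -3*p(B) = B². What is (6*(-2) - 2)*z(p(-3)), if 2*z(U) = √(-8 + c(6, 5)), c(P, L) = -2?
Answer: -7*I*√10 ≈ -22.136*I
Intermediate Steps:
p(B) = -B²/3
z(U) = I*√10/2 (z(U) = √(-8 - 2)/2 = √(-10)/2 = (I*√10)/2 = I*√10/2)
(6*(-2) - 2)*z(p(-3)) = (6*(-2) - 2)*(I*√10/2) = (-12 - 2)*(I*√10/2) = -7*I*√10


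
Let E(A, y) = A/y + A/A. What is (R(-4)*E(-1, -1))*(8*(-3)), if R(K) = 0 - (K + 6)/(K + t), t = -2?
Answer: -16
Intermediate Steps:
R(K) = -(6 + K)/(-2 + K) (R(K) = 0 - (K + 6)/(K - 2) = 0 - (6 + K)/(-2 + K) = -(6 + K)/(-2 + K))
E(A, y) = 1 + A/y (E(A, y) = A/y + 1 = 1 + A/y)
(R(-4)*E(-1, -1))*(8*(-3)) = (((-6 - 1*(-4))/(-2 - 4))*((-1 - 1)/(-1)))*(8*(-3)) = (((-6 + 4)/(-6))*(-1*(-2)))*(-24) = (-⅙*(-2)*2)*(-24) = ((⅓)*2)*(-24) = (⅔)*(-24) = -16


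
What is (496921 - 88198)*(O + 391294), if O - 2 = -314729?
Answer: 31294693941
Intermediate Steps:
O = -314727 (O = 2 - 314729 = -314727)
(496921 - 88198)*(O + 391294) = (496921 - 88198)*(-314727 + 391294) = 408723*76567 = 31294693941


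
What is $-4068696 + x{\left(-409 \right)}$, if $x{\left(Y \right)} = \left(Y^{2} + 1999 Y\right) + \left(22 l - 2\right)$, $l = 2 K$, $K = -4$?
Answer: $-4719184$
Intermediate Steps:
$l = -8$ ($l = 2 \left(-4\right) = -8$)
$x{\left(Y \right)} = -178 + Y^{2} + 1999 Y$ ($x{\left(Y \right)} = \left(Y^{2} + 1999 Y\right) + \left(22 \left(-8\right) - 2\right) = \left(Y^{2} + 1999 Y\right) - 178 = -178 + Y^{2} + 1999 Y$)
$-4068696 + x{\left(-409 \right)} = -4068696 + \left(-178 + \left(-409\right)^{2} + 1999 \left(-409\right)\right) = -4068696 - 650488 = -4719184$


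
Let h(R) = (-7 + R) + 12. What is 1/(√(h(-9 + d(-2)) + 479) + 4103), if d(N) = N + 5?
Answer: 4103/16834131 - √478/16834131 ≈ 0.00024243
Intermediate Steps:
d(N) = 5 + N
h(R) = 5 + R
1/(√(h(-9 + d(-2)) + 479) + 4103) = 1/(√((5 + (-9 + (5 - 2))) + 479) + 4103) = 1/(√((5 + (-9 + 3)) + 479) + 4103) = 1/(√((5 - 6) + 479) + 4103) = 1/(√(-1 + 479) + 4103) = 1/(√478 + 4103) = 1/(4103 + √478)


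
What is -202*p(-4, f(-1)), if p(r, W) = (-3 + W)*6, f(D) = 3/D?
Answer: 7272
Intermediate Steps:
p(r, W) = -18 + 6*W
-202*p(-4, f(-1)) = -202*(-18 + 6*(3/(-1))) = -202*(-18 + 6*(3*(-1))) = -202*(-18 + 6*(-3)) = -202*(-18 - 18) = -202*(-36) = 7272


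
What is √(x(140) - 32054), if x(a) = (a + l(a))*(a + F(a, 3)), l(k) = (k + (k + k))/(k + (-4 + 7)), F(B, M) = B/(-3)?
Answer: I*√3443997414/429 ≈ 136.8*I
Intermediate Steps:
F(B, M) = -B/3 (F(B, M) = B*(-⅓) = -B/3)
l(k) = 3*k/(3 + k) (l(k) = (k + 2*k)/(k + 3) = (3*k)/(3 + k) = 3*k/(3 + k))
x(a) = 2*a*(a + 3*a/(3 + a))/3 (x(a) = (a + 3*a/(3 + a))*(a - a/3) = (a + 3*a/(3 + a))*(2*a/3) = 2*a*(a + 3*a/(3 + a))/3)
√(x(140) - 32054) = √((⅔)*140²*(6 + 140)/(3 + 140) - 32054) = √((⅔)*19600*146/143 - 32054) = √((⅔)*19600*(1/143)*146 - 32054) = √(5723200/429 - 32054) = √(-8027966/429) = I*√3443997414/429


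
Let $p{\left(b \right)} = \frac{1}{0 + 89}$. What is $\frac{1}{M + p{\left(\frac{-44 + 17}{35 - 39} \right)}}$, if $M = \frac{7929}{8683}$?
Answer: $\frac{772787}{714364} \approx 1.0818$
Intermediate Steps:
$M = \frac{7929}{8683}$ ($M = 7929 \cdot \frac{1}{8683} = \frac{7929}{8683} \approx 0.91316$)
$p{\left(b \right)} = \frac{1}{89}$
$\frac{1}{M + p{\left(\frac{-44 + 17}{35 - 39} \right)}} = \frac{1}{\frac{7929}{8683} + \frac{1}{89}} = \frac{1}{\frac{714364}{772787}} = \frac{772787}{714364}$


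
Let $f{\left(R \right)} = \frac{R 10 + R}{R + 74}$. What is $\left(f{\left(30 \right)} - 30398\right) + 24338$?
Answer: $- \frac{314955}{52} \approx -6056.8$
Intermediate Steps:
$f{\left(R \right)} = \frac{11 R}{74 + R}$ ($f{\left(R \right)} = \frac{10 R + R}{74 + R} = \frac{11 R}{74 + R}$)
$\left(f{\left(30 \right)} - 30398\right) + 24338 = \left(11 \cdot 30 \frac{1}{74 + 30} - 30398\right) + 24338 = \left(11 \cdot 30 \cdot \frac{1}{104} - 30398\right) + 24338 = \left(\frac{165}{52} - 30398\right) + 24338 = - \frac{1580531}{52} + 24338 = - \frac{314955}{52}$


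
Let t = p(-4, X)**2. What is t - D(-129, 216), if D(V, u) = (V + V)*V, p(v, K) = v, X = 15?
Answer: -33266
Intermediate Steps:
D(V, u) = 2*V**2 (D(V, u) = (2*V)*V = 2*V**2)
t = 16 (t = (-4)**2 = 16)
t - D(-129, 216) = 16 - 2*(-129)**2 = 16 - 2*16641 = 16 - 1*33282 = 16 - 33282 = -33266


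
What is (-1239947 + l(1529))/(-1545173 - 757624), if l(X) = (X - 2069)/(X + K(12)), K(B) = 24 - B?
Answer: 1910758867/3548610177 ≈ 0.53845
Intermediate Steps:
l(X) = (-2069 + X)/(12 + X) (l(X) = (X - 2069)/(X + (24 - 1*12)) = (-2069 + X)/(X + (24 - 12)) = (-2069 + X)/(X + 12) = (-2069 + X)/(12 + X))
(-1239947 + l(1529))/(-1545173 - 757624) = (-1239947 + (-2069 + 1529)/(12 + 1529))/(-1545173 - 757624) = (-1239947 - 540/1541)/(-2302797) = (-1239947 + (1/1541)*(-540))*(-1/2302797) = (-1239947 - 540/1541)*(-1/2302797) = -1910758867/1541*(-1/2302797) = 1910758867/3548610177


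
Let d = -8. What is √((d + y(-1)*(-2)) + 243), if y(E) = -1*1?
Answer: √237 ≈ 15.395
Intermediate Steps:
y(E) = -1
√((d + y(-1)*(-2)) + 243) = √((-8 - 1*(-2)) + 243) = √((-8 + 2) + 243) = √(-6 + 243) = √237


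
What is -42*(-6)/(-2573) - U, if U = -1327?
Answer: 3414119/2573 ≈ 1326.9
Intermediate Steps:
-42*(-6)/(-2573) - U = -42*(-6)/(-2573) - 1*(-1327) = 252*(-1/2573) + 1327 = -252/2573 + 1327 = 3414119/2573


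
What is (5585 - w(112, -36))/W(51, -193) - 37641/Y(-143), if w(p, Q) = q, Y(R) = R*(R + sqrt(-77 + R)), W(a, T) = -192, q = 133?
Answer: -29978615/992112 - 75282*I*sqrt(55)/2955667 ≈ -30.217 - 0.18889*I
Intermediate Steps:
w(p, Q) = 133
(5585 - w(112, -36))/W(51, -193) - 37641/Y(-143) = (5585 - 1*133)/(-192) - 37641*(-1/(143*(-143 + sqrt(-77 - 143)))) = (5585 - 133)*(-1/192) - 37641*(-1/(143*(-143 + sqrt(-220)))) = 5452*(-1/192) - 37641*(-1/(143*(-143 + 2*I*sqrt(55)))) = -1363/48 - 37641/(20449 - 286*I*sqrt(55))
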